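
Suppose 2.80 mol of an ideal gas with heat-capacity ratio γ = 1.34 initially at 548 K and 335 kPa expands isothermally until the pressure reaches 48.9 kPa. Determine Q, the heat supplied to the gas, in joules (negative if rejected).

24500 J

V₁ = nRT₁/P₁ = 2.80×8.314×548/335 = 38.1 L.
Isothermal: T stays 548 K; PV = const ⇒ V₂ = 261 L, P₂ = 48.9 kPa.
ΔU = 0 (ideal gas, T constant).
W = nRT ln(V₂/V₁) = 2.80×8.314×548×ln(6.85) = 24500 J.
Q = ΔU + W = 24500 J.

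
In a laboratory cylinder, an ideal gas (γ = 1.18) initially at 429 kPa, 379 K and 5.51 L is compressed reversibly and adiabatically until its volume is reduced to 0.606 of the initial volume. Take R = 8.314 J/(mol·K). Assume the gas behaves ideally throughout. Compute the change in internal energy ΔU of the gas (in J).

n = P₁V₁/(RT₁) = 429×5.51/(8.314×379) = 0.750 mol.
Adiabatic: TV^(γ−1) = const ⇒ T₂ = 379×(1.65)^0.180 = 415 K; PV^γ = const ⇒ P₂ = 775 kPa.
For an ideal gas ΔU = nCvΔT with Cv = R/(γ−1) = 46.2 J/(mol·K).
ΔU = 0.750×46.2×(415−379) = 1240 J.

1240 J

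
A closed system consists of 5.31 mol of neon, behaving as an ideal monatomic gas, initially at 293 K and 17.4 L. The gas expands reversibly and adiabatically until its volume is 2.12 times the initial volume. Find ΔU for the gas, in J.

-7650 J

P₁ = nRT₁/V₁ = 5.31×8.314×293/17.4 = 743 kPa.
Adiabatic: TV^(γ−1) = const ⇒ T₂ = 293×(0.472)^0.667 = 178 K; PV^γ = const ⇒ P₂ = 212 kPa.
For an ideal gas ΔU = nCvΔT with Cv = (3/2)R = 12.5 J/(mol·K).
ΔU = 5.31×12.5×(178−293) = -7650 J.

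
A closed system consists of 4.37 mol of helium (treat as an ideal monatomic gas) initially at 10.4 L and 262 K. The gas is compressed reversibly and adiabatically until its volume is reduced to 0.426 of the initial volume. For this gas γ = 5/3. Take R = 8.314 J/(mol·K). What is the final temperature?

463 K

P₁ = nRT₁/V₁ = 4.37×8.314×262/10.4 = 915 kPa.
Adiabatic: TV^(γ−1) = const ⇒ T₂ = 262×(2.35)^0.667 = 463 K; PV^γ = const ⇒ P₂ = 3790 kPa.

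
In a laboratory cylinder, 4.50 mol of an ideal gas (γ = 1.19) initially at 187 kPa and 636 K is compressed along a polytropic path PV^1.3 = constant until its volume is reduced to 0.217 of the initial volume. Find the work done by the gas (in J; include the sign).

-46100 J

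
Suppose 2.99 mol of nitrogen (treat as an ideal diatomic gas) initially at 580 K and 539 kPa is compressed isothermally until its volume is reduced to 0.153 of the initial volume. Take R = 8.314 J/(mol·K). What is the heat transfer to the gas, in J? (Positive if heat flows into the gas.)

-27100 J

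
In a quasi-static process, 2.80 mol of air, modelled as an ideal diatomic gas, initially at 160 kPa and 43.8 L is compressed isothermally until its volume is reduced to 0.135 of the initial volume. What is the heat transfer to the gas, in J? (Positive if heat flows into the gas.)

T₁ = P₁V₁/(nR) = 160×43.8/(2.80×8.314) = 301 K.
Isothermal: T stays 301 K; PV = const ⇒ V₂ = 5.91 L, P₂ = 1190 kPa.
ΔU = 0 (ideal gas, T constant).
W = nRT ln(V₂/V₁) = 2.80×8.314×301×ln(0.135) = -14000 J.
Q = ΔU + W = -14000 J.

-14000 J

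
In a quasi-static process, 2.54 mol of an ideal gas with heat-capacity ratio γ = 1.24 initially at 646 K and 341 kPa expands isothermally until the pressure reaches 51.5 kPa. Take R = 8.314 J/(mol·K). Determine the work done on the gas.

V₁ = nRT₁/P₁ = 2.54×8.314×646/341 = 40.0 L.
Isothermal: T stays 646 K; PV = const ⇒ V₂ = 265 L, P₂ = 51.5 kPa.
W = nRT ln(V₂/V₁) = 2.54×8.314×646×ln(6.62) = 25800 J.
Work done on the gas = −W_by = -25800 J.

-25800 J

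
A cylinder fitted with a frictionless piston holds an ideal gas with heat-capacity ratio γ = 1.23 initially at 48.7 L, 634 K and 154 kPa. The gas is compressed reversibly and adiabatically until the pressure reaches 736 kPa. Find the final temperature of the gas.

Adiabatic: T₂/T₁ = (P₂/P₁)^((γ−1)/γ) ⇒ T₂ = 634×(4.78)^0.187 = 849 K; V₂ = 13.7 L.

849 K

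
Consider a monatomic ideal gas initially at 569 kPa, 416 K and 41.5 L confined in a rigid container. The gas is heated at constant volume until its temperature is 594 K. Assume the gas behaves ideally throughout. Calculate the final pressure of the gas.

Isochoric: V stays 41.5 L; P/T = const ⇒ T₂ = 594 K, P₂ = 812 kPa.

812 kPa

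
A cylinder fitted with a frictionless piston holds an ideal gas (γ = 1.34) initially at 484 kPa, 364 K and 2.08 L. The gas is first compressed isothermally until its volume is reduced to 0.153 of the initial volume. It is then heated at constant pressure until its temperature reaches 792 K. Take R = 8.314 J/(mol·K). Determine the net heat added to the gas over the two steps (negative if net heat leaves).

n = P₁V₁/(RT₁) = 484×2.08/(8.314×364) = 0.333 mol.
Step 1 — Isothermal: T stays 364 K; PV = const ⇒ V₂ = 0.318 L, P₂ = 3160 kPa.
ΔU = 0 (ideal gas, T constant).
W = nRT ln(V₂/V₁) = 0.333×8.314×364×ln(0.153) = -1890 J.
Q = ΔU + W = -1890 J.
State after step 1: P = 3160 kPa, V = 0.318 L, T = 364 K.
Step 2 — Isobaric: P stays 3160 kPa; V/T = const ⇒ T₂ = 792 K, V₂ = 0.692 L.
W = PΔV = 3160×(0.692−0.318) kPa·L = 1180 J.
ΔU = nCvΔT = 0.333×24.5×(792−364) = 3480 J.
Q = ΔU + W = nCpΔT = 4670 J.
Net over both steps: W = -706 J, Q = 2780 J, ΔU = 3480 J.

2780 J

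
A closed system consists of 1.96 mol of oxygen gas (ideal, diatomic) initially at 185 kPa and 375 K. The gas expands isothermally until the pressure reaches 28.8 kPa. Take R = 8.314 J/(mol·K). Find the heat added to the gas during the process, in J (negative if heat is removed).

V₁ = nRT₁/P₁ = 1.96×8.314×375/185 = 33.0 L.
Isothermal: T stays 375 K; PV = const ⇒ V₂ = 212 L, P₂ = 28.8 kPa.
ΔU = 0 (ideal gas, T constant).
W = nRT ln(V₂/V₁) = 1.96×8.314×375×ln(6.42) = 11400 J.
Q = ΔU + W = 11400 J.

11400 J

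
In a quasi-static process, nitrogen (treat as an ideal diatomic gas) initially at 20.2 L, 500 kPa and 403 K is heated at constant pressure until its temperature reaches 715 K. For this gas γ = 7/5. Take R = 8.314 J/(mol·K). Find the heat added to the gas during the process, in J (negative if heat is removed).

27400 J

n = P₁V₁/(RT₁) = 500×20.2/(8.314×403) = 3.01 mol.
Isobaric: P stays 500 kPa; V/T = const ⇒ T₂ = 715 K, V₂ = 35.8 L.
W = PΔV = 500×(35.8−20.2) kPa·L = 7820 J.
ΔU = nCvΔT = 3.01×20.8×(715−403) = 19500 J.
Q = ΔU + W = nCpΔT = 27400 J.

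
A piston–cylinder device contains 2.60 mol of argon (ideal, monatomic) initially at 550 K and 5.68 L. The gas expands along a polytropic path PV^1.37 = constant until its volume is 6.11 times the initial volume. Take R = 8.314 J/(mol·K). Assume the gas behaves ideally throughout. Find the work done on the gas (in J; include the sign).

-15700 J

P₁ = nRT₁/V₁ = 2.60×8.314×550/5.68 = 2090 kPa.
Polytropic n=1.37: T₂ = T₁(V₁/V₂)^(n−1) = 550×(0.164)^0.37 = 282 K; P₂ = P₁(V₁/V₂)^n = 175 kPa.
W = (P₁V₁−P₂V₂)/(n−1) = (2090×5.68−175×34.7)/0.37 = 15700 J.
Work done on the gas = −W_by = -15700 J.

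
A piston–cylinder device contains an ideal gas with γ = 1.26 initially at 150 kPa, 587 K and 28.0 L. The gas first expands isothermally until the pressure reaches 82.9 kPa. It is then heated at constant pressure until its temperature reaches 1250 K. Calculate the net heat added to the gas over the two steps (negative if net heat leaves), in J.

n = P₁V₁/(RT₁) = 150×28.0/(8.314×587) = 0.861 mol.
Step 1 — Isothermal: T stays 587 K; PV = const ⇒ V₂ = 50.7 L, P₂ = 82.9 kPa.
ΔU = 0 (ideal gas, T constant).
W = nRT ln(V₂/V₁) = 0.861×8.314×587×ln(1.81) = 2490 J.
Q = ΔU + W = 2490 J.
State after step 1: P = 82.9 kPa, V = 50.7 L, T = 587 K.
Step 2 — Isobaric: P stays 82.9 kPa; V/T = const ⇒ T₂ = 1250 K, V₂ = 108 L.
W = PΔV = 82.9×(108−50.7) kPa·L = 4740 J.
ΔU = nCvΔT = 0.861×32.0×(1250−587) = 18200 J.
Q = ΔU + W = nCpΔT = 23000 J.
Net over both steps: W = 7230 J, Q = 25500 J, ΔU = 18200 J.

25500 J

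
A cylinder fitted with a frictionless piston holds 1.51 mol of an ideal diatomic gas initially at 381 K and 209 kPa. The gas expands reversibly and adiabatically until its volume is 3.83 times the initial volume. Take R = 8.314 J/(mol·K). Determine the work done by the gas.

4970 J

V₁ = nRT₁/P₁ = 1.51×8.314×381/209 = 22.9 L.
Adiabatic: TV^(γ−1) = const ⇒ T₂ = 381×(0.261)^0.400 = 223 K; PV^γ = const ⇒ P₂ = 31.9 kPa.
ΔU = nCvΔT = 1.51×20.8×(223−381) = -4970 J.
Q = 0 for an adiabatic process, so W = −ΔU = 4970 J.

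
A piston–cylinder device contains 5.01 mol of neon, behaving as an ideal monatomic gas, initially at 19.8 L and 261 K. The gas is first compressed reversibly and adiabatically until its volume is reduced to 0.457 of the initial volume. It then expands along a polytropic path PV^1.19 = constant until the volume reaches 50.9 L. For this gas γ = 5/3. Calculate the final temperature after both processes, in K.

317 K

P₁ = nRT₁/V₁ = 5.01×8.314×261/19.8 = 549 kPa.
Step 1 — Adiabatic: TV^(γ−1) = const ⇒ T₂ = 261×(2.19)^0.667 = 440 K; PV^γ = const ⇒ P₂ = 2030 kPa.
ΔU = nCvΔT = 5.01×12.5×(440−261) = 11200 J.
Q = 0 for an adiabatic process, so W = −ΔU = -11200 J.
State after step 1: P = 2030 kPa, V = 9.05 L, T = 440 K.
Step 2 — Polytropic n=1.19: T₂ = T₁(V₁/V₂)^(n−1) = 440×(0.178)^0.19 = 317 K; P₂ = P₁(V₁/V₂)^n = 259 kPa.
W = (P₁V₁−P₂V₂)/(n−1) = (2030×9.05−259×50.9)/0.19 = 27000 J.
ΔU = nCvΔT = 5.01×12.5×(317−440) = -7690 J.
Q = ΔU + W = 19300 J.
Net over both steps: W = 15800 J, Q = 19300 J, ΔU = 3490 J.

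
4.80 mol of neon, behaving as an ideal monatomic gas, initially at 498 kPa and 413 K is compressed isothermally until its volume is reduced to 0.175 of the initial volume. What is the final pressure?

2850 kPa

V₁ = nRT₁/P₁ = 4.80×8.314×413/498 = 33.1 L.
Isothermal: T stays 413 K; PV = const ⇒ V₂ = 5.79 L, P₂ = 2850 kPa.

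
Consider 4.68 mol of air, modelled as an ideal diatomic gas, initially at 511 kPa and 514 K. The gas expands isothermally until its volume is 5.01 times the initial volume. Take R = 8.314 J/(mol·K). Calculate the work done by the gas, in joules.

32200 J

V₁ = nRT₁/P₁ = 4.68×8.314×514/511 = 39.1 L.
Isothermal: T stays 514 K; PV = const ⇒ V₂ = 196 L, P₂ = 102 kPa.
W = nRT ln(V₂/V₁) = 4.68×8.314×514×ln(5.01) = 32200 J.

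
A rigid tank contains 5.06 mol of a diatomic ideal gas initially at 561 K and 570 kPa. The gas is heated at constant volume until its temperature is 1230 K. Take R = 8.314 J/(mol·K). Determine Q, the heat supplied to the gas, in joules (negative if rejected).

V₁ = nRT₁/P₁ = 5.06×8.314×561/570 = 41.4 L.
Isochoric: V stays 41.4 L; P/T = const ⇒ T₂ = 1230 K, P₂ = 1250 kPa.
W = 0 (no volume change).
ΔU = nCvΔT = 5.06×20.8×(1230−561) = 70400 J.
Q = ΔU = 70400 J.

70400 J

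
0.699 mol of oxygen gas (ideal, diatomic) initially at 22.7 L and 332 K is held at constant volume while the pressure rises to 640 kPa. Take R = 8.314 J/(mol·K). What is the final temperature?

2500 K

P₁ = nRT₁/V₁ = 0.699×8.314×332/22.7 = 85.0 kPa.
Isochoric: V stays 22.7 L; P/T = const ⇒ T₂ = 2500 K, P₂ = 640 kPa.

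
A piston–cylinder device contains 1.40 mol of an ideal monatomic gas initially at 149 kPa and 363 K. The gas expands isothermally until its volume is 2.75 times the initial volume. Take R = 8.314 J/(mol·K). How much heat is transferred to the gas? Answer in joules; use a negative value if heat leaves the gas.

V₁ = nRT₁/P₁ = 1.40×8.314×363/149 = 28.4 L.
Isothermal: T stays 363 K; PV = const ⇒ V₂ = 78.0 L, P₂ = 54.2 kPa.
ΔU = 0 (ideal gas, T constant).
W = nRT ln(V₂/V₁) = 1.40×8.314×363×ln(2.75) = 4270 J.
Q = ΔU + W = 4270 J.

4270 J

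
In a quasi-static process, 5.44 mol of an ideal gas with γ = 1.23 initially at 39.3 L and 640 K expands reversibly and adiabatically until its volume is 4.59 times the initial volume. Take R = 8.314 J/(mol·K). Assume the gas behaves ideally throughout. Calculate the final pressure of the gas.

113 kPa

P₁ = nRT₁/V₁ = 5.44×8.314×640/39.3 = 737 kPa.
Adiabatic: TV^(γ−1) = const ⇒ T₂ = 640×(0.218)^0.230 = 451 K; PV^γ = const ⇒ P₂ = 113 kPa.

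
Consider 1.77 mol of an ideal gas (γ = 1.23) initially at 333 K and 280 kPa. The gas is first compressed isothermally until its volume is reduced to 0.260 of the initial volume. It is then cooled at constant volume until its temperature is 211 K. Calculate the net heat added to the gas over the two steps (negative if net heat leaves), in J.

V₁ = nRT₁/P₁ = 1.77×8.314×333/280 = 17.5 L.
Step 1 — Isothermal: T stays 333 K; PV = const ⇒ V₂ = 4.55 L, P₂ = 1080 kPa.
ΔU = 0 (ideal gas, T constant).
W = nRT ln(V₂/V₁) = 1.77×8.314×333×ln(0.260) = -6600 J.
Q = ΔU + W = -6600 J.
State after step 1: P = 1080 kPa, V = 4.55 L, T = 333 K.
Step 2 — Isochoric: V stays 4.55 L; P/T = const ⇒ T₂ = 211 K, P₂ = 682 kPa.
W = 0 (no volume change).
ΔU = nCvΔT = 1.77×36.1×(211−333) = -7810 J.
Q = ΔU = -7810 J.
Net over both steps: W = -6600 J, Q = -14400 J, ΔU = -7810 J.

-14400 J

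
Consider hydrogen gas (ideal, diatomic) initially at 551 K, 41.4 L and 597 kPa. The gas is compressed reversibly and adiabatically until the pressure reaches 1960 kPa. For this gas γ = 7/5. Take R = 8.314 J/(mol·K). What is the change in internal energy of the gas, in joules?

25000 J

n = P₁V₁/(RT₁) = 597×41.4/(8.314×551) = 5.40 mol.
Adiabatic: T₂/T₁ = (P₂/P₁)^((γ−1)/γ) ⇒ T₂ = 551×(3.28)^0.286 = 774 K; V₂ = 17.7 L.
For an ideal gas ΔU = nCvΔT with Cv = (5/2)R = 20.8 J/(mol·K).
ΔU = 5.40×20.8×(774−551) = 25000 J.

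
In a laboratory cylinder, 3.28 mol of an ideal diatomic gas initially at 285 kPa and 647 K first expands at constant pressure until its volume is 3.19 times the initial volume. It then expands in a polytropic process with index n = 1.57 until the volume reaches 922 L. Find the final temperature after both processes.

858 K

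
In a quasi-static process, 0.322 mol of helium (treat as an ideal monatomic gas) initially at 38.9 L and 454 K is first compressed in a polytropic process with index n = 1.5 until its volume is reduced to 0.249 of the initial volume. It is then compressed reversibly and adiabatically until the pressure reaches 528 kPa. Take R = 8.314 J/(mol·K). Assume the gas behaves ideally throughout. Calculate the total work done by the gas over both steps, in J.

P₁ = nRT₁/V₁ = 0.322×8.314×454/38.9 = 31.2 kPa.
Step 1 — Polytropic n=1.5: T₂ = T₁(V₁/V₂)^(n−1) = 454×(4.02)^0.50 = 910 K; P₂ = P₁(V₁/V₂)^n = 251 kPa.
W = (P₁V₁−P₂V₂)/(n−1) = (31.2×38.9−251×9.69)/0.50 = -2440 J.
ΔU = nCvΔT = 0.322×12.5×(910−454) = 1830 J.
Q = ΔU + W = -610 J.
State after step 1: P = 251 kPa, V = 9.69 L, T = 910 K.
Step 2 — Adiabatic: T₂/T₁ = (P₂/P₁)^((γ−1)/γ) ⇒ T₂ = 910×(2.10)^0.400 = 1220 K; V₂ = 6.21 L.
ΔU = nCvΔT = 0.322×12.5×(1220−910) = 1260 J.
Q = 0 for an adiabatic process, so W = −ΔU = -1260 J.
Net over both steps: W = -3700 J, Q = -610 J, ΔU = 3090 J.

-3700 J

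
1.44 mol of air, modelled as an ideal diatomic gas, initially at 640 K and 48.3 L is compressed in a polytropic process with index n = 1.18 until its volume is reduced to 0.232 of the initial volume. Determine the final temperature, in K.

833 K

P₁ = nRT₁/V₁ = 1.44×8.314×640/48.3 = 159 kPa.
Polytropic n=1.18: T₂ = T₁(V₁/V₂)^(n−1) = 640×(4.31)^0.18 = 833 K; P₂ = P₁(V₁/V₂)^n = 889 kPa.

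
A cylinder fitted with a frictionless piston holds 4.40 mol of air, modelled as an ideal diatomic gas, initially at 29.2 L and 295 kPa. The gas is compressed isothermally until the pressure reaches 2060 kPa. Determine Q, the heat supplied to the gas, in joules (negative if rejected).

-16700 J

T₁ = P₁V₁/(nR) = 295×29.2/(4.40×8.314) = 235 K.
Isothermal: T stays 235 K; PV = const ⇒ V₂ = 4.18 L, P₂ = 2060 kPa.
ΔU = 0 (ideal gas, T constant).
W = nRT ln(V₂/V₁) = 4.40×8.314×235×ln(0.143) = -16700 J.
Q = ΔU + W = -16700 J.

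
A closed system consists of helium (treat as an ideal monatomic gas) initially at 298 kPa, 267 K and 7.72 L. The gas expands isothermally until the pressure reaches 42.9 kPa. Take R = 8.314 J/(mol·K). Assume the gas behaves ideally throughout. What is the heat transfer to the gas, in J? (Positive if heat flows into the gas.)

n = P₁V₁/(RT₁) = 298×7.72/(8.314×267) = 1.04 mol.
Isothermal: T stays 267 K; PV = const ⇒ V₂ = 53.6 L, P₂ = 42.9 kPa.
ΔU = 0 (ideal gas, T constant).
W = nRT ln(V₂/V₁) = 1.04×8.314×267×ln(6.95) = 4460 J.
Q = ΔU + W = 4460 J.

4460 J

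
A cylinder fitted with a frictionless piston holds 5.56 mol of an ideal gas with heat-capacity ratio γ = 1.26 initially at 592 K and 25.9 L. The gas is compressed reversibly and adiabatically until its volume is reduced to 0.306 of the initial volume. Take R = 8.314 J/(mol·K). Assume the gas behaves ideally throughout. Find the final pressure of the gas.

4700 kPa

P₁ = nRT₁/V₁ = 5.56×8.314×592/25.9 = 1060 kPa.
Adiabatic: TV^(γ−1) = const ⇒ T₂ = 592×(3.27)^0.260 = 805 K; PV^γ = const ⇒ P₂ = 4700 kPa.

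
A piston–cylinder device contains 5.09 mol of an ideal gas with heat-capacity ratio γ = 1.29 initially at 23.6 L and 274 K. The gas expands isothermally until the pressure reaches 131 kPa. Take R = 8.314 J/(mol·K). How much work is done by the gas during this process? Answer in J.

15300 J

P₁ = nRT₁/V₁ = 5.09×8.314×274/23.6 = 491 kPa.
Isothermal: T stays 274 K; PV = const ⇒ V₂ = 88.5 L, P₂ = 131 kPa.
W = nRT ln(V₂/V₁) = 5.09×8.314×274×ln(3.75) = 15300 J.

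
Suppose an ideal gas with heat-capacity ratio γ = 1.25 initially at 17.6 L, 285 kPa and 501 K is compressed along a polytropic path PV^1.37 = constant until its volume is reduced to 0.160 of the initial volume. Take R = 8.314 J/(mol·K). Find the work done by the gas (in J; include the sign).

-13200 J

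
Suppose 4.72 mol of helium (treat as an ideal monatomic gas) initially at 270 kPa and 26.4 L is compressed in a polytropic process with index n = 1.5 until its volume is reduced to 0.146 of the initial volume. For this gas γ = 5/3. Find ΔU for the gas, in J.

T₁ = P₁V₁/(nR) = 270×26.4/(4.72×8.314) = 182 K.
Polytropic n=1.5: T₂ = T₁(V₁/V₂)^(n−1) = 182×(6.85)^0.50 = 475 K; P₂ = P₁(V₁/V₂)^n = 4840 kPa.
For an ideal gas ΔU = nCvΔT with Cv = (3/2)R = 12.5 J/(mol·K).
ΔU = 4.72×12.5×(475−182) = 17300 J.

17300 J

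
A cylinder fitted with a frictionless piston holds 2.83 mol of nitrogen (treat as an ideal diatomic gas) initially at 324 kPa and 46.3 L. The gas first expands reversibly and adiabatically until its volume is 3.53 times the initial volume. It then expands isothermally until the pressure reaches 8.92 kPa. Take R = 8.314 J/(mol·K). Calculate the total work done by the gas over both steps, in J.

31400 J

T₁ = P₁V₁/(nR) = 324×46.3/(2.83×8.314) = 638 K.
Step 1 — Adiabatic: TV^(γ−1) = const ⇒ T₂ = 638×(0.283)^0.400 = 385 K; PV^γ = const ⇒ P₂ = 55.4 kPa.
ΔU = nCvΔT = 2.83×20.8×(385−638) = -14900 J.
Q = 0 for an adiabatic process, so W = −ΔU = 14900 J.
State after step 1: P = 55.4 kPa, V = 163 L, T = 385 K.
Step 2 — Isothermal: T stays 385 K; PV = const ⇒ V₂ = 1020 L, P₂ = 8.92 kPa.
ΔU = 0 (ideal gas, T constant).
W = nRT ln(V₂/V₁) = 2.83×8.314×385×ln(6.21) = 16500 J.
Q = ΔU + W = 16500 J.
Net over both steps: W = 31400 J, Q = 16500 J, ΔU = -14900 J.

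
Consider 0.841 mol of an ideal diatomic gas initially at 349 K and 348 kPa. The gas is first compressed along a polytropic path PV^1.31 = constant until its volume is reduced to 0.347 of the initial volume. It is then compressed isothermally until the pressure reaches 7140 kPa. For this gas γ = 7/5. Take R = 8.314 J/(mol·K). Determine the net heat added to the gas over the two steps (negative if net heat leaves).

-6230 J

V₁ = nRT₁/P₁ = 0.841×8.314×349/348 = 7.01 L.
Step 1 — Polytropic n=1.31: T₂ = T₁(V₁/V₂)^(n−1) = 349×(2.88)^0.31 = 485 K; P₂ = P₁(V₁/V₂)^n = 1390 kPa.
W = (P₁V₁−P₂V₂)/(n−1) = (348×7.01−1390×2.43)/0.31 = -3060 J.
ΔU = nCvΔT = 0.841×20.8×(485−349) = 2370 J.
Q = ΔU + W = -688 J.
State after step 1: P = 1390 kPa, V = 2.43 L, T = 485 K.
Step 2 — Isothermal: T stays 485 K; PV = const ⇒ V₂ = 0.474 L, P₂ = 7140 kPa.
ΔU = 0 (ideal gas, T constant).
W = nRT ln(V₂/V₁) = 0.841×8.314×485×ln(0.195) = -5540 J.
Q = ΔU + W = -5540 J.
Net over both steps: W = -8600 J, Q = -6230 J, ΔU = 2370 J.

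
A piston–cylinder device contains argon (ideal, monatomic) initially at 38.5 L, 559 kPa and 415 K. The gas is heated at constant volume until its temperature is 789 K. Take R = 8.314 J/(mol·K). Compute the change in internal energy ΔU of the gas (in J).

29100 J

n = P₁V₁/(RT₁) = 559×38.5/(8.314×415) = 6.24 mol.
Isochoric: V stays 38.5 L; P/T = const ⇒ T₂ = 789 K, P₂ = 1060 kPa.
For an ideal gas ΔU = nCvΔT with Cv = (3/2)R = 12.5 J/(mol·K).
ΔU = 6.24×12.5×(789−415) = 29100 J.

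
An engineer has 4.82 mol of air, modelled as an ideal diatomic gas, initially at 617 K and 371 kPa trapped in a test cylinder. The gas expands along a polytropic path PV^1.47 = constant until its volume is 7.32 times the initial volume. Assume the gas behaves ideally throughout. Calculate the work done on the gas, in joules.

-32000 J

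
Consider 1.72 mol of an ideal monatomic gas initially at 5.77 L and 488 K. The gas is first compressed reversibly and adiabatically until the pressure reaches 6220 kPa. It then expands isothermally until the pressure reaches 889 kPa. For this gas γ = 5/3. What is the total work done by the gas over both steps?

P₁ = nRT₁/V₁ = 1.72×8.314×488/5.77 = 1210 kPa.
Step 1 — Adiabatic: T₂/T₁ = (P₂/P₁)^((γ−1)/γ) ⇒ T₂ = 488×(5.14)^0.400 = 940 K; V₂ = 2.16 L.
ΔU = nCvΔT = 1.72×12.5×(940−488) = 9690 J.
Q = 0 for an adiabatic process, so W = −ΔU = -9690 J.
State after step 1: P = 6220 kPa, V = 2.16 L, T = 940 K.
Step 2 — Isothermal: T stays 940 K; PV = const ⇒ V₂ = 15.1 L, P₂ = 889 kPa.
ΔU = 0 (ideal gas, T constant).
W = nRT ln(V₂/V₁) = 1.72×8.314×940×ln(7.00) = 26100 J.
Q = ΔU + W = 26100 J.
Net over both steps: W = 16500 J, Q = 26100 J, ΔU = 9690 J.

16500 J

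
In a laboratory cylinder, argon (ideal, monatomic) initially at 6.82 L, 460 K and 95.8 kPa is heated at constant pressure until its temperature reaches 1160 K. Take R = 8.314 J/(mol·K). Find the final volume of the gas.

Isobaric: P stays 95.8 kPa; V/T = const ⇒ T₂ = 1160 K, V₂ = 17.2 L.

17.2 L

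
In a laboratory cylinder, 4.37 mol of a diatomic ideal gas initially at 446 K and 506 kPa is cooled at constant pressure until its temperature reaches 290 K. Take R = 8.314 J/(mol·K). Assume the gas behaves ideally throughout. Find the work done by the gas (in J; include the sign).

V₁ = nRT₁/P₁ = 4.37×8.314×446/506 = 32.0 L.
Isobaric: P stays 506 kPa; V/T = const ⇒ T₂ = 290 K, V₂ = 20.8 L.
W = PΔV = 506×(20.8−32.0) kPa·L = -5670 J.

-5670 J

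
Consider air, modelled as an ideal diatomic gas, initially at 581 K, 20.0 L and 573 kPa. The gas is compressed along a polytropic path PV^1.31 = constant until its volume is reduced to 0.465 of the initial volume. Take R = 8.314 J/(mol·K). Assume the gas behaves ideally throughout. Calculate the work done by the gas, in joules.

-9900 J

n = P₁V₁/(RT₁) = 573×20.0/(8.314×581) = 2.37 mol.
Polytropic n=1.31: T₂ = T₁(V₁/V₂)^(n−1) = 581×(2.15)^0.31 = 737 K; P₂ = P₁(V₁/V₂)^n = 1560 kPa.
W = (P₁V₁−P₂V₂)/(n−1) = (573×20.0−1560×9.30)/0.31 = -9900 J.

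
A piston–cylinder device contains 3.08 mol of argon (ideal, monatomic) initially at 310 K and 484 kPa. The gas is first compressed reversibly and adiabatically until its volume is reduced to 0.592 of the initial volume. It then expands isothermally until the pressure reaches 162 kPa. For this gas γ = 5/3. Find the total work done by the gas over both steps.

V₁ = nRT₁/P₁ = 3.08×8.314×310/484 = 16.4 L.
Step 1 — Adiabatic: TV^(γ−1) = const ⇒ T₂ = 310×(1.69)^0.667 = 440 K; PV^γ = const ⇒ P₂ = 1160 kPa.
ΔU = nCvΔT = 3.08×12.5×(440−310) = 4980 J.
Q = 0 for an adiabatic process, so W = −ΔU = -4980 J.
State after step 1: P = 1160 kPa, V = 9.71 L, T = 440 K.
Step 2 — Isothermal: T stays 440 K; PV = const ⇒ V₂ = 69.5 L, P₂ = 162 kPa.
ΔU = 0 (ideal gas, T constant).
W = nRT ln(V₂/V₁) = 3.08×8.314×440×ln(7.16) = 22200 J.
Q = ΔU + W = 22200 J.
Net over both steps: W = 17200 J, Q = 22200 J, ΔU = 4980 J.

17200 J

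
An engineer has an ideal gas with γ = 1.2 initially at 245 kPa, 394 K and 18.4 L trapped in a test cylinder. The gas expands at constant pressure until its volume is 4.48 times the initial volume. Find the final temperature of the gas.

1770 K

Isobaric: P stays 245 kPa; V/T = const ⇒ T₂ = 1770 K, V₂ = 82.4 L.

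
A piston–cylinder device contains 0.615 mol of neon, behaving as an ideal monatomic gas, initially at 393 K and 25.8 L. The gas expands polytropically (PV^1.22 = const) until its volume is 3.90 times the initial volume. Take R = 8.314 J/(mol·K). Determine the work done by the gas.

2360 J

P₁ = nRT₁/V₁ = 0.615×8.314×393/25.8 = 77.9 kPa.
Polytropic n=1.22: T₂ = T₁(V₁/V₂)^(n−1) = 393×(0.256)^0.22 = 291 K; P₂ = P₁(V₁/V₂)^n = 14.8 kPa.
W = (P₁V₁−P₂V₂)/(n−1) = (77.9×25.8−14.8×101)/0.22 = 2360 J.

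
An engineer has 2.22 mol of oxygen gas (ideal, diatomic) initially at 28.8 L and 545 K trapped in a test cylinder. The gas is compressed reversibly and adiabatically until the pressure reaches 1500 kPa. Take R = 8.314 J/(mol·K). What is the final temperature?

P₁ = nRT₁/V₁ = 2.22×8.314×545/28.8 = 349 kPa.
Adiabatic: T₂/T₁ = (P₂/P₁)^((γ−1)/γ) ⇒ T₂ = 545×(4.29)^0.286 = 826 K; V₂ = 10.2 L.

826 K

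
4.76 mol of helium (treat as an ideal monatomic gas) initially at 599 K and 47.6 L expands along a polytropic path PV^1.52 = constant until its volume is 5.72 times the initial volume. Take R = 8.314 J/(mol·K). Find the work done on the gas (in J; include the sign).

-27200 J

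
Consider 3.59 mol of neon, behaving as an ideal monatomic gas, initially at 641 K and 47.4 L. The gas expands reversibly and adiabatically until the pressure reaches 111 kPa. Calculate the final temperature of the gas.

382 K

P₁ = nRT₁/V₁ = 3.59×8.314×641/47.4 = 404 kPa.
Adiabatic: T₂/T₁ = (P₂/P₁)^((γ−1)/γ) ⇒ T₂ = 641×(0.275)^0.400 = 382 K; V₂ = 103 L.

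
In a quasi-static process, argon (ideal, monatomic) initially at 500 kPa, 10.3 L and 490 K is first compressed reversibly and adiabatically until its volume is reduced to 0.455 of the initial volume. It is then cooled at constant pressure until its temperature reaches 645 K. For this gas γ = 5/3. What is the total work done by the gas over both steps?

n = P₁V₁/(RT₁) = 500×10.3/(8.314×490) = 1.26 mol.
Step 1 — Adiabatic: TV^(γ−1) = const ⇒ T₂ = 490×(2.20)^0.667 = 828 K; PV^γ = const ⇒ P₂ = 1860 kPa.
ΔU = nCvΔT = 1.26×12.5×(828−490) = 5330 J.
Q = 0 for an adiabatic process, so W = −ΔU = -5330 J.
State after step 1: P = 1860 kPa, V = 4.69 L, T = 828 K.
Step 2 — Isobaric: P stays 1860 kPa; V/T = const ⇒ T₂ = 645 K, V₂ = 3.65 L.
W = PΔV = 1860×(3.65−4.69) kPa·L = -1930 J.
ΔU = nCvΔT = 1.26×12.5×(645−828) = -2890 J.
Q = ΔU + W = nCpΔT = -4820 J.
Net over both steps: W = -7260 J, Q = -4820 J, ΔU = 2440 J.

-7260 J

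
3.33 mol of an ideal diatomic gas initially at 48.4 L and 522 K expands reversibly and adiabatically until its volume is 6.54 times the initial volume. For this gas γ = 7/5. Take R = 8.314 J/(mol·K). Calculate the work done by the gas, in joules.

19100 J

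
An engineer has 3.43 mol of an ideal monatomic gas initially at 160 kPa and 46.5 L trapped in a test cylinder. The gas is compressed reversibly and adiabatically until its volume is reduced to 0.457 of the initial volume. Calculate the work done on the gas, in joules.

T₁ = P₁V₁/(nR) = 160×46.5/(3.43×8.314) = 261 K.
Adiabatic: TV^(γ−1) = const ⇒ T₂ = 261×(2.19)^0.667 = 440 K; PV^γ = const ⇒ P₂ = 590 kPa.
ΔU = nCvΔT = 3.43×12.5×(440−261) = 7650 J.
Q = 0 for an adiabatic process, so W = −ΔU = -7650 J.
Work done on the gas = −W_by = 7650 J.

7650 J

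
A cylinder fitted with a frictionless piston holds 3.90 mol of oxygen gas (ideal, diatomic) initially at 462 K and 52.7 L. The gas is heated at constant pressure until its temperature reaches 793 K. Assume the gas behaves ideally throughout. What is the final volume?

90.5 L

P₁ = nRT₁/V₁ = 3.90×8.314×462/52.7 = 284 kPa.
Isobaric: P stays 284 kPa; V/T = const ⇒ T₂ = 793 K, V₂ = 90.5 L.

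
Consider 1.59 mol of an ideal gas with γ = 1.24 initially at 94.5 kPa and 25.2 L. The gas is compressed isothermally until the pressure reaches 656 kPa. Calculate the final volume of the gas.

3.63 L

T₁ = P₁V₁/(nR) = 94.5×25.2/(1.59×8.314) = 180 K.
Isothermal: T stays 180 K; PV = const ⇒ V₂ = 3.63 L, P₂ = 656 kPa.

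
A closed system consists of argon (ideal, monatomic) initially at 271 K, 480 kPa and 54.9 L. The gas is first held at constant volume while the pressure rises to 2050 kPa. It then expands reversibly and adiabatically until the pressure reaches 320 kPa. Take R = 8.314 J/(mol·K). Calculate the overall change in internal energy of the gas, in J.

n = P₁V₁/(RT₁) = 480×54.9/(8.314×271) = 11.7 mol.
Step 1 — Isochoric: V stays 54.9 L; P/T = const ⇒ T₂ = 1160 K, P₂ = 2050 kPa.
W = 0 (no volume change).
ΔU = nCvΔT = 11.7×12.5×(1160−271) = 129000 J.
Q = ΔU = 129000 J.
State after step 1: P = 2050 kPa, V = 54.9 L, T = 1160 K.
Step 2 — Adiabatic: T₂/T₁ = (P₂/P₁)^((γ−1)/γ) ⇒ T₂ = 1160×(0.156)^0.400 = 551 K; V₂ = 167 L.
ΔU = nCvΔT = 11.7×12.5×(551−1160) = -88500 J.
Q = 0 for an adiabatic process, so W = −ΔU = 88500 J.
Net over both steps: W = 88500 J, Q = 129000 J, ΔU = 40800 J.

40800 J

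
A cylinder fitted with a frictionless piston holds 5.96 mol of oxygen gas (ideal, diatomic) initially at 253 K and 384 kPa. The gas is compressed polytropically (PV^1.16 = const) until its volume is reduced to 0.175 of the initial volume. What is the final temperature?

V₁ = nRT₁/P₁ = 5.96×8.314×253/384 = 32.6 L.
Polytropic n=1.16: T₂ = T₁(V₁/V₂)^(n−1) = 253×(5.71)^0.16 = 334 K; P₂ = P₁(V₁/V₂)^n = 2900 kPa.

334 K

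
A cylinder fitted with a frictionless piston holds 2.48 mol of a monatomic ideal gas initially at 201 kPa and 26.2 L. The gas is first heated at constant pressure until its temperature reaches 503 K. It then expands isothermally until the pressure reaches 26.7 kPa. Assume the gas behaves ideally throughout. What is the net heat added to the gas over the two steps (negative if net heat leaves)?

33700 J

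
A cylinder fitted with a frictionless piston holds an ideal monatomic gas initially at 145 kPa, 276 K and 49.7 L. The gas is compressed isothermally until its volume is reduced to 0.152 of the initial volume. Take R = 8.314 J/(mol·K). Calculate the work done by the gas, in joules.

-13600 J

n = P₁V₁/(RT₁) = 145×49.7/(8.314×276) = 3.14 mol.
Isothermal: T stays 276 K; PV = const ⇒ V₂ = 7.55 L, P₂ = 954 kPa.
W = nRT ln(V₂/V₁) = 3.14×8.314×276×ln(0.152) = -13600 J.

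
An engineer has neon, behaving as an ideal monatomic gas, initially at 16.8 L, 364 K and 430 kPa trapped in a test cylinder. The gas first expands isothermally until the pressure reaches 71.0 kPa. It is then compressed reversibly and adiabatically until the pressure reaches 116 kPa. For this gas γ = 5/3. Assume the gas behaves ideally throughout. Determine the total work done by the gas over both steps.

10700 J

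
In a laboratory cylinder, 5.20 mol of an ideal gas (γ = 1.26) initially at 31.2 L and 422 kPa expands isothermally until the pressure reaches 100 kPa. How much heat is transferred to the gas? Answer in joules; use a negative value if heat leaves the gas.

19000 J

T₁ = P₁V₁/(nR) = 422×31.2/(5.20×8.314) = 305 K.
Isothermal: T stays 305 K; PV = const ⇒ V₂ = 132 L, P₂ = 100 kPa.
ΔU = 0 (ideal gas, T constant).
W = nRT ln(V₂/V₁) = 5.20×8.314×305×ln(4.22) = 19000 J.
Q = ΔU + W = 19000 J.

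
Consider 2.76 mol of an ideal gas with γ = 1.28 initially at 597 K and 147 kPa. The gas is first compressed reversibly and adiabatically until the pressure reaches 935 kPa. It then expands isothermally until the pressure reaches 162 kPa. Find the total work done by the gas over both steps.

V₁ = nRT₁/P₁ = 2.76×8.314×597/147 = 93.2 L.
Step 1 — Adiabatic: T₂/T₁ = (P₂/P₁)^((γ−1)/γ) ⇒ T₂ = 597×(6.36)^0.219 = 895 K; V₂ = 22.0 L.
ΔU = nCvΔT = 2.76×29.7×(895−597) = 24400 J.
Q = 0 for an adiabatic process, so W = −ΔU = -24400 J.
State after step 1: P = 935 kPa, V = 22.0 L, T = 895 K.
Step 2 — Isothermal: T stays 895 K; PV = const ⇒ V₂ = 127 L, P₂ = 162 kPa.
ΔU = 0 (ideal gas, T constant).
W = nRT ln(V₂/V₁) = 2.76×8.314×895×ln(5.77) = 36000 J.
Q = ΔU + W = 36000 J.
Net over both steps: W = 11600 J, Q = 36000 J, ΔU = 24400 J.

11600 J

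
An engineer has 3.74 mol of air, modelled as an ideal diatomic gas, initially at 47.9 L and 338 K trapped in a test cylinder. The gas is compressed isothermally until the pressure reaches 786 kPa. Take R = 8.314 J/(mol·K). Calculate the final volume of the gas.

13.4 L

P₁ = nRT₁/V₁ = 3.74×8.314×338/47.9 = 219 kPa.
Isothermal: T stays 338 K; PV = const ⇒ V₂ = 13.4 L, P₂ = 786 kPa.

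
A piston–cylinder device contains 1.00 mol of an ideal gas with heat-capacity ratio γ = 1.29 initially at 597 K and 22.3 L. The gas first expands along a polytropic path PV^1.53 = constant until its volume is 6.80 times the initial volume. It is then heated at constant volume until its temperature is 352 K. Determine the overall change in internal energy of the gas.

-7020 J

P₁ = nRT₁/V₁ = 1.00×8.314×597/22.3 = 223 kPa.
Step 1 — Polytropic n=1.53: T₂ = T₁(V₁/V₂)^(n−1) = 597×(0.147)^0.53 = 216 K; P₂ = P₁(V₁/V₂)^n = 11.9 kPa.
W = (P₁V₁−P₂V₂)/(n−1) = (223×22.3−11.9×152)/0.53 = 5970 J.
ΔU = nCvΔT = 1.00×28.7×(216−597) = -10900 J.
Q = ΔU + W = -4940 J.
State after step 1: P = 11.9 kPa, V = 152 L, T = 216 K.
Step 2 — Isochoric: V stays 152 L; P/T = const ⇒ T₂ = 352 K, P₂ = 19.3 kPa.
W = 0 (no volume change).
ΔU = nCvΔT = 1.00×28.7×(352−216) = 3890 J.
Q = ΔU = 3890 J.
Net over both steps: W = 5970 J, Q = -1050 J, ΔU = -7020 J.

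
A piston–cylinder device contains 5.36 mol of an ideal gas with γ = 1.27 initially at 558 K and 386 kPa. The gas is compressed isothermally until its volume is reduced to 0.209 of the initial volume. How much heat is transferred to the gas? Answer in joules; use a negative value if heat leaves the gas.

-38900 J

V₁ = nRT₁/P₁ = 5.36×8.314×558/386 = 64.4 L.
Isothermal: T stays 558 K; PV = const ⇒ V₂ = 13.5 L, P₂ = 1850 kPa.
ΔU = 0 (ideal gas, T constant).
W = nRT ln(V₂/V₁) = 5.36×8.314×558×ln(0.209) = -38900 J.
Q = ΔU + W = -38900 J.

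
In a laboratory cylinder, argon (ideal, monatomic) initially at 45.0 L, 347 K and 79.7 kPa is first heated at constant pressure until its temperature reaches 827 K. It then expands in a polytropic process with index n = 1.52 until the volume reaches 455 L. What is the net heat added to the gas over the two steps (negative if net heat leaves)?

14300 J

n = P₁V₁/(RT₁) = 79.7×45.0/(8.314×347) = 1.24 mol.
Step 1 — Isobaric: P stays 79.7 kPa; V/T = const ⇒ T₂ = 827 K, V₂ = 107 L.
W = PΔV = 79.7×(107−45.0) kPa·L = 4960 J.
ΔU = nCvΔT = 1.24×12.5×(827−347) = 7440 J.
Q = ΔU + W = nCpΔT = 12400 J.
State after step 1: P = 79.7 kPa, V = 107 L, T = 827 K.
Step 2 — Polytropic n=1.52: T₂ = T₁(V₁/V₂)^(n−1) = 827×(0.236)^0.52 = 390 K; P₂ = P₁(V₁/V₂)^n = 8.86 kPa.
W = (P₁V₁−P₂V₂)/(n−1) = (79.7×107−8.86×455)/0.52 = 8680 J.
ΔU = nCvΔT = 1.24×12.5×(390−827) = -6770 J.
Q = ΔU + W = 1910 J.
Net over both steps: W = 13600 J, Q = 14300 J, ΔU = 668 J.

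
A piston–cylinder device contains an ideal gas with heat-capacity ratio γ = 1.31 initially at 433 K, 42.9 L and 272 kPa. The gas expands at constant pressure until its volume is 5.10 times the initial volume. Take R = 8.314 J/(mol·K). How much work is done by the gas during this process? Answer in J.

47800 J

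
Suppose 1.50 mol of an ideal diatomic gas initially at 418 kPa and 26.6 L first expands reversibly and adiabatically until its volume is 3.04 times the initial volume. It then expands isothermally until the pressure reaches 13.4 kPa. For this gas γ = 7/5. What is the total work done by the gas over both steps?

T₁ = P₁V₁/(nR) = 418×26.6/(1.50×8.314) = 892 K.
Step 1 — Adiabatic: TV^(γ−1) = const ⇒ T₂ = 892×(0.329)^0.400 = 571 K; PV^γ = const ⇒ P₂ = 88.1 kPa.
ΔU = nCvΔT = 1.50×20.8×(571−892) = -9980 J.
Q = 0 for an adiabatic process, so W = −ΔU = 9980 J.
State after step 1: P = 88.1 kPa, V = 80.9 L, T = 571 K.
Step 2 — Isothermal: T stays 571 K; PV = const ⇒ V₂ = 532 L, P₂ = 13.4 kPa.
ΔU = 0 (ideal gas, T constant).
W = nRT ln(V₂/V₁) = 1.50×8.314×571×ln(6.58) = 13400 J.
Q = ΔU + W = 13400 J.
Net over both steps: W = 23400 J, Q = 13400 J, ΔU = -9980 J.

23400 J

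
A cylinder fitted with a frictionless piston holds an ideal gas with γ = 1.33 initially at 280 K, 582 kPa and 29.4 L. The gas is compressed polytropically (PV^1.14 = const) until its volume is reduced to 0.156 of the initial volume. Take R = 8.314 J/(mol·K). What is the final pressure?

Polytropic n=1.14: T₂ = T₁(V₁/V₂)^(n−1) = 280×(6.41)^0.14 = 363 K; P₂ = P₁(V₁/V₂)^n = 4840 kPa.

4840 kPa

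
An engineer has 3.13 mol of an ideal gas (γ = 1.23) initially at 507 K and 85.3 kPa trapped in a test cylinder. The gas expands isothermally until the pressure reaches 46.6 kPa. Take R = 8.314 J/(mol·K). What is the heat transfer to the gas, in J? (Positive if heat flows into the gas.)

7980 J

V₁ = nRT₁/P₁ = 3.13×8.314×507/85.3 = 155 L.
Isothermal: T stays 507 K; PV = const ⇒ V₂ = 283 L, P₂ = 46.6 kPa.
ΔU = 0 (ideal gas, T constant).
W = nRT ln(V₂/V₁) = 3.13×8.314×507×ln(1.83) = 7980 J.
Q = ΔU + W = 7980 J.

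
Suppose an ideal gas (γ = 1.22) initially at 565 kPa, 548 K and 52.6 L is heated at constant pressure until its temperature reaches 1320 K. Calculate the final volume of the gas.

127 L

Isobaric: P stays 565 kPa; V/T = const ⇒ T₂ = 1320 K, V₂ = 127 L.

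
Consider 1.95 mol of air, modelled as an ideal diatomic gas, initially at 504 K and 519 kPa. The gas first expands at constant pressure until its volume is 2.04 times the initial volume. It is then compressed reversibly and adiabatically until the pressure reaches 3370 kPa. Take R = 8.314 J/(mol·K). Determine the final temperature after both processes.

V₁ = nRT₁/P₁ = 1.95×8.314×504/519 = 15.7 L.
Step 1 — Isobaric: P stays 519 kPa; V/T = const ⇒ T₂ = 1030 K, V₂ = 32.1 L.
W = PΔV = 519×(32.1−15.7) kPa·L = 8500 J.
ΔU = nCvΔT = 1.95×20.8×(1030−504) = 21200 J.
Q = ΔU + W = nCpΔT = 29700 J.
State after step 1: P = 519 kPa, V = 32.1 L, T = 1030 K.
Step 2 — Adiabatic: T₂/T₁ = (P₂/P₁)^((γ−1)/γ) ⇒ T₂ = 1030×(6.49)^0.286 = 1750 K; V₂ = 8.44 L.
ΔU = nCvΔT = 1.95×20.8×(1750−1030) = 29400 J.
Q = 0 for an adiabatic process, so W = −ΔU = -29400 J.
Net over both steps: W = -20900 J, Q = 29700 J, ΔU = 50700 J.

1750 K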